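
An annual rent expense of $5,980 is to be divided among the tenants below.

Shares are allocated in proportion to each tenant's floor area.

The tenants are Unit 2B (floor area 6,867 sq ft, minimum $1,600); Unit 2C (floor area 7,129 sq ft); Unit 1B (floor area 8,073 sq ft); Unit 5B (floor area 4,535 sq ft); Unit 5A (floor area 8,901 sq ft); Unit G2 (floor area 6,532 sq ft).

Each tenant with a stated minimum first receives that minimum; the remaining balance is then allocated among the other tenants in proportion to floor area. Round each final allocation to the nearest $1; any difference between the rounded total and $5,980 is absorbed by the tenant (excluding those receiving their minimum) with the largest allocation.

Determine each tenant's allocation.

Minimums first: Unit 2B $1,600. Remaining pool $4,380.
Remaining pool split over remaining floor area 35,170: Unit 2C 887.83 → $888; Unit 1B 1,005.39 → $1,005; Unit 5B 564.78 → $565; Unit 5A 1,108.51 → $1,109; Unit G2 813.48 → $813.

Unit 2B: $1,600 | Unit 2C: $888 | Unit 1B: $1,005 | Unit 5B: $565 | Unit 5A: $1,109 | Unit G2: $813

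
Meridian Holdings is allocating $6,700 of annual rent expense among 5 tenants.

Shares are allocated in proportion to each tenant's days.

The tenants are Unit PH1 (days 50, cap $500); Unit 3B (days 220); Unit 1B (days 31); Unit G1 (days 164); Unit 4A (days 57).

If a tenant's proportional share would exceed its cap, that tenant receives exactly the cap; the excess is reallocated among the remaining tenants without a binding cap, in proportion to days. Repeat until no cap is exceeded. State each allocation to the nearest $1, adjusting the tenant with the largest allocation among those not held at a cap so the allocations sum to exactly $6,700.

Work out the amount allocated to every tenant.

Sum of days: 522.
Proportional shares (ignoring caps): Unit PH1 641.76; Unit 3B 2,823.75; Unit 1B 397.89; Unit G1 2,104.98; Unit 4A 731.61.
Capped: Unit PH1 ($500); residual $6,200 reallocated over remaining days 472.
Remaining shares: Unit 3B 2,889.83 → $2,890; Unit 1B 407.20 → $407; Unit G1 2,154.24 → $2,154; Unit 4A 748.73 → $749.

Unit PH1: $500; Unit 3B: $2,890; Unit 1B: $407; Unit G1: $2,154; Unit 4A: $749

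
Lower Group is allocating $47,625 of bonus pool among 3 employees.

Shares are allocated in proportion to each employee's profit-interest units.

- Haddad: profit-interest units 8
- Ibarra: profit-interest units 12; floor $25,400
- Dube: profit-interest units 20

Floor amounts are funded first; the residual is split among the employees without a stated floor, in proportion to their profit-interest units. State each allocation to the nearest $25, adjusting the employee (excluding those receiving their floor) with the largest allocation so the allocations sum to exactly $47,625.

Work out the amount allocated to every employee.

Minimums first: Ibarra $25,400. Remaining pool $22,225.
Remaining pool split over remaining profit-interest units 28: Haddad 6,350.00 → $6,350; Dube 15,875.00 → $15,875.

Haddad: $6,350 | Ibarra: $25,400 | Dube: $15,875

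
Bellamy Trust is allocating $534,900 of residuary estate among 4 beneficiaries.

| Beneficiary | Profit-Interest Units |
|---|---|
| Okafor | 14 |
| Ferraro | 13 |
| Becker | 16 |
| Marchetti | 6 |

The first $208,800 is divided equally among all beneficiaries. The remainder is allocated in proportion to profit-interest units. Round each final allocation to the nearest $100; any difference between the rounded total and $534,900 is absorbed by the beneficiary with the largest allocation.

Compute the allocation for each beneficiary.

Okafor: $145,400; Ferraro: $138,700; Becker: $158,700; Marchetti: $92,100

$208,800 shared equally gives $52,200 per beneficiary.
Remainder $326,100 by profit-interest units (total 49): Okafor 93,171.43 → $93,200; Ferraro 86,516.33 → $86,500; Becker 106,481.63 → $106,500; Marchetti 39,930.61 → $39,900.
Totals: Okafor $52,200 + $93,200 = $145,400; Ferraro $52,200 + $86,500 = $138,700; Becker $52,200 + $106,500 = $158,700; Marchetti $52,200 + $39,900 = $92,100.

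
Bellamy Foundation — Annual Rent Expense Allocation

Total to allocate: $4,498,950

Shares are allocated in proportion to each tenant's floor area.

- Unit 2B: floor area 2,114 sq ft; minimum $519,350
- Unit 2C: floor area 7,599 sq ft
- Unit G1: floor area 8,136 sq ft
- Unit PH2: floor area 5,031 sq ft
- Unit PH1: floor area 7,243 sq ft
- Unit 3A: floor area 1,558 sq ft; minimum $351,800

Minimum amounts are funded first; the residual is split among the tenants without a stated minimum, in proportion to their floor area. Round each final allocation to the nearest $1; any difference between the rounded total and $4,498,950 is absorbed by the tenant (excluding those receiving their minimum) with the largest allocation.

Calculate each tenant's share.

Unit 2B: $519,350 · Unit 2C: $984,243 · Unit G1: $1,053,796 · Unit PH2: $651,628 · Unit PH1: $938,133 · Unit 3A: $351,800

Minimums first: Unit 2B $519,350; Unit 3A $351,800. Residual $3,627,800.
Residual split over remaining floor area 28,009: Unit 2C 984,242.64 → $984,243; Unit G1 1,053,796.31 → $1,053,796; Unit PH2 651,628.47 → $651,628; Unit PH1 938,132.58 → $938,133.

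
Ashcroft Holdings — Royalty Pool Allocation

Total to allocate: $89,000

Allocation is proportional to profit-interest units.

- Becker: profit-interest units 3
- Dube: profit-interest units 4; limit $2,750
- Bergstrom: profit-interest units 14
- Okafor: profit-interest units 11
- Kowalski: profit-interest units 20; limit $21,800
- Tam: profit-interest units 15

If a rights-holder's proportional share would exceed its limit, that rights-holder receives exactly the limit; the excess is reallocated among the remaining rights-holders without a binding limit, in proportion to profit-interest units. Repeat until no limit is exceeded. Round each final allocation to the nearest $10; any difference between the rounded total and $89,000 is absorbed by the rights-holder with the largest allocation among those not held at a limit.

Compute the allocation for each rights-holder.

Combined profit-interest units = 67.
Unconstrained shares: Becker 3,985.07; Dube 5,313.43; Bergstrom 18,597.01; Okafor 14,611.94; Kowalski 26,567.16; Tam 19,925.37.
Capped: Dube ($2,750), Kowalski ($21,800); balance $64,450 reallocated over remaining profit-interest units 43.
Shares after redistribution: Becker 4,496.51 → $4,500; Bergstrom 20,983.72 → $20,980; Okafor 16,487.21 → $16,490; Tam 22,482.56 → $22,480.

Becker: $4,500 · Dube: $2,750 · Bergstrom: $20,980 · Okafor: $16,490 · Kowalski: $21,800 · Tam: $22,480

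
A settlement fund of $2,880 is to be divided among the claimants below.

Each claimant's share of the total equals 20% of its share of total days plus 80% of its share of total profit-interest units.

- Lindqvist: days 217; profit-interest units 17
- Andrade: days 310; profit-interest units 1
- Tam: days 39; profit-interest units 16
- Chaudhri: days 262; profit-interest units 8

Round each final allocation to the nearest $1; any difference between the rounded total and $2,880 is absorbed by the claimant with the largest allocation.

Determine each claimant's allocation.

Lindqvist: $1,083; Andrade: $271; Tam: $905; Chaudhri: $621

Totals — days 828, profit-interest units 42.
Blended shares (20% days + 80% profit-interest units): Lindqvist 0.3762; Andrade 0.0939; Tam 0.3142; Chaudhri 0.2157.
Proportional shares: Lindqvist 1,083.53; Andrade 270.51; Tam 904.84; Chaudhri 621.12.
Rounded to nearest $1: Lindqvist $1,084; Andrade $271; Tam $905; Chaudhri $621. Sum = $2,881.
Difference $2,880 − $2,881 = −$1 applied to largest allocation (Lindqvist): Lindqvist becomes $1,083.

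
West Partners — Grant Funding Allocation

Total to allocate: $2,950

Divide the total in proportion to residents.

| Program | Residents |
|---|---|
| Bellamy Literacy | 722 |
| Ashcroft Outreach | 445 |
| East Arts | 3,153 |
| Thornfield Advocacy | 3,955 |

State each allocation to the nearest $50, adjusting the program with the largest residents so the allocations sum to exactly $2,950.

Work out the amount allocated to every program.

Bellamy Literacy: $250 · Ashcroft Outreach: $150 · East Arts: $1,100 · Thornfield Advocacy: $1,450

Combined residents = 8,275.
Pro-rata amounts: Bellamy Literacy 722/8,275 × $2,950 = 257.39; Ashcroft Outreach 445/8,275 × $2,950 = 158.64; East Arts 3,153/8,275 × $2,950 = 1,124.03; Thornfield Advocacy 3,955/8,275 × $2,950 = 1,409.94.
Rounded to nearest $50: Bellamy Literacy $250; Ashcroft Outreach $150; East Arts $1,100; Thornfield Advocacy $1,400. Sum = $2,900.
Difference $2,950 − $2,900 = +$50 applied to largest residents (Thornfield Advocacy): Thornfield Advocacy becomes $1,450.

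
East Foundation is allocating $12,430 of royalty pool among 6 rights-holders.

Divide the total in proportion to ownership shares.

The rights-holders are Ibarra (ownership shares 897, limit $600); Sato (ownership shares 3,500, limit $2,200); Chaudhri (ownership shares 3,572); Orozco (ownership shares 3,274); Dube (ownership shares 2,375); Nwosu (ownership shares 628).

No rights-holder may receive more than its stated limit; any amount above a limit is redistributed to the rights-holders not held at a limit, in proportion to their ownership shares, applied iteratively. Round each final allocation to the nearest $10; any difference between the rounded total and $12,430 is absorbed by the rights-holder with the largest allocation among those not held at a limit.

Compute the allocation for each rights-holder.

Sum of ownership shares: 14,246.
Proportional shares (ignoring caps): Ibarra 782.66; Sato 3,053.84; Chaudhri 3,116.66; Orozco 2,856.65; Dube 2,072.25; Nwosu 547.95.
Cap binds for Ibarra ($600), Sato ($2,200); remaining pool $9,630 reallocated over remaining ownership shares 9,849.
Redistributed shares: Chaudhri 3,492.57 → $3,490; Orozco 3,201.20 → $3,200; Dube 2,322.19 → $2,320; Nwosu 614.04 → $610.
Rounding difference +$10 applied to Chaudhri → $3,500.

Ibarra: $600 | Sato: $2,200 | Chaudhri: $3,500 | Orozco: $3,200 | Dube: $2,320 | Nwosu: $610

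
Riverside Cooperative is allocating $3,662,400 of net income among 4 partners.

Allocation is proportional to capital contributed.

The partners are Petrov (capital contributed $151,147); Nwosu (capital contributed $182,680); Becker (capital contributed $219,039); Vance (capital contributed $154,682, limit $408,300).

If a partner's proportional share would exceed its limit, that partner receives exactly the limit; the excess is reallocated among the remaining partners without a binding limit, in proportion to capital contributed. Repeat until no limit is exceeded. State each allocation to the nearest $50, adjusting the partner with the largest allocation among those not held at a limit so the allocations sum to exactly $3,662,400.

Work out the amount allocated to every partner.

Total capital contributed = 707,548.
Pro-rata shares before constraints: Petrov 782,364.97; Nwosu 945,585.65; Becker 1,133,786.59; Vance 800,662.79.
Held at cap: Vance ($408,300); remaining pool $3,254,100 reallocated over remaining capital contributed 552,866.
Remaining shares: Petrov 889,632.30 → $889,650; Nwosu 1,075,231.59 → $1,075,250; Becker 1,289,236.11 → $1,289,250.
Rounding difference −$50 applied to Becker → $1,289,200.

Petrov: $889,650 · Nwosu: $1,075,250 · Becker: $1,289,200 · Vance: $408,300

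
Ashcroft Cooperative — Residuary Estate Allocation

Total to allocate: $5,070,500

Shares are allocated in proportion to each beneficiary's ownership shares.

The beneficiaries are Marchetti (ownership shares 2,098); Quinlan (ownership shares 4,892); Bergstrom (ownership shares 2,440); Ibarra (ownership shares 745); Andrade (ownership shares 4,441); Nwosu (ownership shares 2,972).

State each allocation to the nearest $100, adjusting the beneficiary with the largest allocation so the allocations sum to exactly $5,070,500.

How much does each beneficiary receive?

Combined ownership shares = 17,588.
Unrounded shares: Marchetti 2,098/17,588 × $5,070,500 = 604,839.04; Quinlan 4,892/17,588 × $5,070,500 = 1,410,330.11; Bergstrom 2,440/17,588 × $5,070,500 = 703,435.30; Ibarra 745/17,588 × $5,070,500 = 214,778.40; Andrade 4,441/17,588 × $5,070,500 = 1,280,309.90; Nwosu 2,972/17,588 × $5,070,500 = 856,807.25.
Rounded to nearest $100: Marchetti $604,800; Quinlan $1,410,300; Bergstrom $703,400; Ibarra $214,800; Andrade $1,280,300; Nwosu $856,800. Sum = $5,070,400.
Difference $5,070,500 − $5,070,400 = +$100 applied to largest allocation (Quinlan): Quinlan becomes $1,410,400.

Marchetti: $604,800; Quinlan: $1,410,400; Bergstrom: $703,400; Ibarra: $214,800; Andrade: $1,280,300; Nwosu: $856,800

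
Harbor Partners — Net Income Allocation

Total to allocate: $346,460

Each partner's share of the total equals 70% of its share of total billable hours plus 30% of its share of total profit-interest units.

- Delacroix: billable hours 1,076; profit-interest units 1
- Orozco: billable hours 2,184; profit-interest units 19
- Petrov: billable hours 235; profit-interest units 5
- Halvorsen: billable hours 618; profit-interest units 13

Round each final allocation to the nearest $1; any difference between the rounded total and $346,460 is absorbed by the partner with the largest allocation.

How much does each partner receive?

Delacroix: $66,181 · Orozco: $180,748 · Petrov: $27,533 · Halvorsen: $71,998

Billable hours total 4,113; profit-interest units total 38.
Composite weights (70% billable hours + 30% profit-interest units): Delacroix 0.1910; Orozco 0.5217; Petrov 0.0795; Halvorsen 0.2078.
Raw shares: Delacroix 66,181.28; Orozco 180,748.01; Petrov 27,532.77; Halvorsen 71,997.95.
After rounding ($1): Delacroix $66,181; Orozco $180,748; Petrov $27,533; Halvorsen $71,998. Sum = $346,460.
No rounding difference to absorb.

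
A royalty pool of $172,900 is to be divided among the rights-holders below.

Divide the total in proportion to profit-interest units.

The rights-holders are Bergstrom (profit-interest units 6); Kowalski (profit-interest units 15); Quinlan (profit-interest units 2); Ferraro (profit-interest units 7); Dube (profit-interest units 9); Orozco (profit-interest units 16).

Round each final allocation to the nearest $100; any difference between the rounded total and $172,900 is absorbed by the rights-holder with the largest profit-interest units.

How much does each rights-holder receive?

Profit-interest units total: 55.
Proportional shares: Bergstrom 6/55 × $172,900 = 18,861.82; Kowalski 15/55 × $172,900 = 47,154.55; Quinlan 2/55 × $172,900 = 6,287.27; Ferraro 7/55 × $172,900 = 22,005.45; Dube 9/55 × $172,900 = 28,292.73; Orozco 16/55 × $172,900 = 50,298.18.
Rounded to nearest $100: Bergstrom $18,900; Kowalski $47,200; Quinlan $6,300; Ferraro $22,000; Dube $28,300; Orozco $50,300. Sum = $173,000.
Difference $172,900 − $173,000 = −$100 applied to largest profit-interest units (Orozco): Orozco becomes $50,200.

Bergstrom: $18,900 | Kowalski: $47,200 | Quinlan: $6,300 | Ferraro: $22,000 | Dube: $28,300 | Orozco: $50,200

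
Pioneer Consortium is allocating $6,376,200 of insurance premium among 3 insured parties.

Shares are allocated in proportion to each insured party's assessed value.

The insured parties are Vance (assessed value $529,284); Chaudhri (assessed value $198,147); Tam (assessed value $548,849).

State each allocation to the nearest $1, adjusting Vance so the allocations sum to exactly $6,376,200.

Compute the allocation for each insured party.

Sum of assessed value: 1,276,280.
Proportional shares: Vance 529,284/1,276,280 × $6,376,200 = 2,644,263.52; Chaudhri 198,147/1,276,280 × $6,376,200 = 989,927.68; Tam 548,849/1,276,280 × $6,376,200 = 2,742,008.80.
After rounding ($1): Vance $2,644,264; Chaudhri $989,928; Tam $2,742,009. Sum = $6,376,201.
Difference $6,376,200 − $6,376,201 = −$1 applied to Vance: Vance becomes $2,644,263.

Vance: $2,644,263 | Chaudhri: $989,928 | Tam: $2,742,009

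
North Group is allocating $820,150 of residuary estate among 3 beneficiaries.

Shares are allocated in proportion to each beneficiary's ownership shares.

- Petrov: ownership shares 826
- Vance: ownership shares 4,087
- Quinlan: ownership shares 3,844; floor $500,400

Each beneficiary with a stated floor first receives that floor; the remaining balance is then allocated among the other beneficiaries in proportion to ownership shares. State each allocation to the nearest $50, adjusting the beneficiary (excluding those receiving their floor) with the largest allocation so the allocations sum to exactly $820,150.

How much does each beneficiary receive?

Petrov: $53,750 · Vance: $266,000 · Quinlan: $500,400

Fund the minimums — Quinlan $500,400. Residual $319,750.
Residual split over remaining ownership shares 4,913: Petrov 53,758.09 → $53,750; Vance 265,991.91 → $266,000.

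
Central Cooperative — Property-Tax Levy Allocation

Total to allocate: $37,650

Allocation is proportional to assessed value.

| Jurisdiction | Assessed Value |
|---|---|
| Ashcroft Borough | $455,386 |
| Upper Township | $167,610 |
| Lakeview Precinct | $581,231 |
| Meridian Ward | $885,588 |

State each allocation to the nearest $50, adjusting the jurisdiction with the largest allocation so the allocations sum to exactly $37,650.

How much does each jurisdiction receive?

Ashcroft Borough: $8,200 · Upper Township: $3,000 · Lakeview Precinct: $10,450 · Meridian Ward: $16,000

Assessed value total: 2,089,815.
Unrounded shares: Ashcroft Borough 455,386/2,089,815 × $37,650 = 8,204.21; Upper Township 167,610/2,089,815 × $37,650 = 3,019.65; Lakeview Precinct 581,231/2,089,815 × $37,650 = 10,471.43; Meridian Ward 885,588/2,089,815 × $37,650 = 15,954.71.
Rounded to nearest $50: Ashcroft Borough $8,200; Upper Township $3,000; Lakeview Precinct $10,450; Meridian Ward $15,950. Sum = $37,600.
Difference $37,650 − $37,600 = +$50 applied to largest allocation (Meridian Ward): Meridian Ward becomes $16,000.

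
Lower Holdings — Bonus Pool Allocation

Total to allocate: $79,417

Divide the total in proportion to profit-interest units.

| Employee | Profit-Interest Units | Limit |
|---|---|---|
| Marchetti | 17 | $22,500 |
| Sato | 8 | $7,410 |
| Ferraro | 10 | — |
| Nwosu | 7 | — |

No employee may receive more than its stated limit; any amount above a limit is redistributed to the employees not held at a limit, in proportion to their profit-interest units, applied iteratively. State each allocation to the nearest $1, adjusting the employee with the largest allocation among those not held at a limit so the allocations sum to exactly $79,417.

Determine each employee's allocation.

Combined profit-interest units = 42.
Unconstrained shares: Marchetti 32,144.98; Sato 15,127.05; Ferraro 18,908.81; Nwosu 13,236.17.
Held at cap: Marchetti ($22,500), Sato ($7,410); balance $49,507 reallocated over remaining profit-interest units 17.
Remaining shares: Ferraro 29,121.76 → $29,122; Nwosu 20,385.24 → $20,385.

Marchetti: $22,500 · Sato: $7,410 · Ferraro: $29,122 · Nwosu: $20,385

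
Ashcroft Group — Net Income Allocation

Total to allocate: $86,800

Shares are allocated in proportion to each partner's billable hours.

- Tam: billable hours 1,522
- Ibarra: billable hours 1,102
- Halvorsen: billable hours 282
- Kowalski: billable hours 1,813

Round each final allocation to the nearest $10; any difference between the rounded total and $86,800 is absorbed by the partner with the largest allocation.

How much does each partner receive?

Sum of billable hours: 4,719.
Pro-rata amounts: Tam 1,522/4,719 × $86,800 = 27,995.25; Ibarra 1,102/4,719 × $86,800 = 20,269.89; Halvorsen 282/4,719 × $86,800 = 5,187.03; Kowalski 1,813/4,719 × $86,800 = 33,347.83.
Rounded to nearest $10: Tam $28,000; Ibarra $20,270; Halvorsen $5,190; Kowalski $33,350. Sum = $86,810.
Difference $86,800 − $86,810 = −$10 applied to largest allocation (Kowalski): Kowalski becomes $33,340.

Tam: $28,000 | Ibarra: $20,270 | Halvorsen: $5,190 | Kowalski: $33,340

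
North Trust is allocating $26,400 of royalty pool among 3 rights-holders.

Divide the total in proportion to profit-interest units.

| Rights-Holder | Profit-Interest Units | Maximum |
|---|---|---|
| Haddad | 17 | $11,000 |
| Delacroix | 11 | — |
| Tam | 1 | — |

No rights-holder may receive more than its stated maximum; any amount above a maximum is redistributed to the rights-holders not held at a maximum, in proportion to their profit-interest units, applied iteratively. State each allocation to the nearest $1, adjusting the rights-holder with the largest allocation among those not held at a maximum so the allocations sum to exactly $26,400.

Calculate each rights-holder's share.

Total profit-interest units = 29.
Pro-rata shares before constraints: Haddad 15,475.86; Delacroix 10,013.79; Tam 910.34.
Held at cap: Haddad ($11,000); residual $15,400 reallocated over remaining profit-interest units 12.
Shares after redistribution: Delacroix 14,116.67 → $14,117; Tam 1,283.33 → $1,283.

Haddad: $11,000 · Delacroix: $14,117 · Tam: $1,283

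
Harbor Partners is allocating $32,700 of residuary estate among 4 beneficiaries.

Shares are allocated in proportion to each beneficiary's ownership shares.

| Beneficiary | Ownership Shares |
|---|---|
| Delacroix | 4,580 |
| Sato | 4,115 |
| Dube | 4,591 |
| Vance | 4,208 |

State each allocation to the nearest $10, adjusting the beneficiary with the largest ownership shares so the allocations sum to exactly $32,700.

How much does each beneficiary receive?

Delacroix: $8,560; Sato: $7,690; Dube: $8,580; Vance: $7,870

Ownership shares total: 4,580 + 4,115 + 4,591 + 4,208 = 17,494.
Raw shares: Delacroix 8,560.99; Sato 7,691.81; Dube 8,581.55; Vance 7,865.65.
Rounded to nearest $10: Delacroix $8,560; Sato $7,690; Dube $8,580; Vance $7,870. Sum = $32,700.
No rounding difference to absorb.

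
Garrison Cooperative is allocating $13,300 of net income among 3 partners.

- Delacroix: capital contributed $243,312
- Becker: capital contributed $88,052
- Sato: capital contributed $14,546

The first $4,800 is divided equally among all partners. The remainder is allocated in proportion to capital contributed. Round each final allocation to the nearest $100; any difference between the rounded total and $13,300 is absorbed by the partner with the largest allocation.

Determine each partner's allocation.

Equal tier: $4,800 ÷ 3 = $1,600 apiece.
Remainder $8,500 by capital contributed (total 345,910): Delacroix 5,978.87 → $6,000; Becker 2,163.69 → $2,200; Sato 357.44 → $400.
Rounding difference −$100 on remainder applied to Delacroix.
Totals: Delacroix $1,600 + $5,900 = $7,500; Becker $1,600 + $2,200 = $3,800; Sato $1,600 + $400 = $2,000.

Delacroix: $7,500 · Becker: $3,800 · Sato: $2,000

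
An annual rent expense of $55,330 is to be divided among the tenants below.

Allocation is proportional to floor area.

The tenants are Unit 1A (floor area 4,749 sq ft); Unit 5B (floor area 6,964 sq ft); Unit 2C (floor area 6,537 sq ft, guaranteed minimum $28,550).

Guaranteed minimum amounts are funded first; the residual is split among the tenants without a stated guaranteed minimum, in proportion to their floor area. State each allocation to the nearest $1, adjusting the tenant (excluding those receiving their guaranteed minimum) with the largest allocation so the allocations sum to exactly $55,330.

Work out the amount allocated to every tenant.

Unit 1A: $10,858 · Unit 5B: $15,922 · Unit 2C: $28,550

Minimums first: Unit 2C $28,550. Residual $26,780.
Residual split over remaining floor area 11,713: Unit 1A 10,857.87 → $10,858; Unit 5B 15,922.13 → $15,922.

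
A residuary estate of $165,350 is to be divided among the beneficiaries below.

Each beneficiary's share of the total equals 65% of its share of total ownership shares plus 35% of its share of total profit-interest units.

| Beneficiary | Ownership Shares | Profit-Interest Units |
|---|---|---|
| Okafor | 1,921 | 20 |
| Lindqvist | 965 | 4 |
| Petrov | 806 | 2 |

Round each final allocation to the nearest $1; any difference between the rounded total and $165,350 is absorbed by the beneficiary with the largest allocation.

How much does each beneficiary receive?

Totals — ownership shares 3,692, profit-interest units 26.
Blended shares (65% ownership shares + 35% profit-interest units): Okafor 0.6074; Lindqvist 0.2237; Petrov 0.1688.
Pro-rata amounts: Okafor 100,439.38; Lindqvist 36,995.49; Petrov 27,915.13.
At nearest $1: Okafor $100,439; Lindqvist $36,995; Petrov $27,915. Sum = $165,349.
Difference $165,350 − $165,349 = +$1 applied to largest allocation (Okafor): Okafor becomes $100,440.

Okafor: $100,440 | Lindqvist: $36,995 | Petrov: $27,915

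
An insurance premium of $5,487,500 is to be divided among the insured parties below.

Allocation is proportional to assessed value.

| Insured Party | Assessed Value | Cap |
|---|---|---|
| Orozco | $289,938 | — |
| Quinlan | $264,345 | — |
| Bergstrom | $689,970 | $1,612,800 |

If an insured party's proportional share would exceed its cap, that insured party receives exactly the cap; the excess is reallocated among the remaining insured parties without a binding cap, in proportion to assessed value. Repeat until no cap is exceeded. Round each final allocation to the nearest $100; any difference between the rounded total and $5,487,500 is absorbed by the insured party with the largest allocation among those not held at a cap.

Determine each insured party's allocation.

Total assessed value = 1,244,253.
Pro-rata shares before constraints: Orozco 1,278,706.80; Quinlan 1,165,834.59; Bergstrom 3,042,958.61.
Cap binds for Bergstrom ($1,612,800); balance $3,874,700 reallocated over remaining assessed value 554,283.
Redistributed shares: Orozco 2,026,803.58 → $2,026,800; Quinlan 1,847,896.42 → $1,847,900.

Orozco: $2,026,800; Quinlan: $1,847,900; Bergstrom: $1,612,800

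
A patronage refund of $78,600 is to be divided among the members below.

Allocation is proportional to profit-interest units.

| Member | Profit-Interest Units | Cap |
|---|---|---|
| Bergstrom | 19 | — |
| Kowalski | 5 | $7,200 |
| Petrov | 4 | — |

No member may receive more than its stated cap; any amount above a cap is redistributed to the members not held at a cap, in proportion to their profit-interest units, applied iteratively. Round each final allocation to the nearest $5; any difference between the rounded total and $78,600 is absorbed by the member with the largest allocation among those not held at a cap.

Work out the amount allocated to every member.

Bergstrom: $58,985 · Kowalski: $7,200 · Petrov: $12,415

Sum of profit-interest units: 28.
Pro-rata shares before constraints: Bergstrom 53,335.71; Kowalski 14,035.71; Petrov 11,228.57.
Capped: Kowalski ($7,200); remaining pool $71,400 reallocated over remaining profit-interest units 23.
Redistributed shares: Bergstrom 58,982.61 → $58,985; Petrov 12,417.39 → $12,415.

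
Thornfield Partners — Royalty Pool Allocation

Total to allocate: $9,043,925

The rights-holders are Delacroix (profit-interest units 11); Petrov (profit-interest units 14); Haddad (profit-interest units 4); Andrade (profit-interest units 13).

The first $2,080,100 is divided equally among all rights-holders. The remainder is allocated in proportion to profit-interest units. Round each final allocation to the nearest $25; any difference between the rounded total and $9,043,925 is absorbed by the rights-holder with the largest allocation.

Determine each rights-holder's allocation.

First tranche $2,080,100 split equally: $520,025 each.
Remainder $6,963,825 by profit-interest units (total 42): Delacroix 1,823,858.93 → $1,823,850; Petrov 2,321,275.00 → $2,321,275; Haddad 663,221.43 → $663,225; Andrade 2,155,469.64 → $2,155,475.
Totals: Delacroix $520,025 + $1,823,850 = $2,343,875; Petrov $520,025 + $2,321,275 = $2,841,300; Haddad $520,025 + $663,225 = $1,183,250; Andrade $520,025 + $2,155,475 = $2,675,500.

Delacroix: $2,343,875; Petrov: $2,841,300; Haddad: $1,183,250; Andrade: $2,675,500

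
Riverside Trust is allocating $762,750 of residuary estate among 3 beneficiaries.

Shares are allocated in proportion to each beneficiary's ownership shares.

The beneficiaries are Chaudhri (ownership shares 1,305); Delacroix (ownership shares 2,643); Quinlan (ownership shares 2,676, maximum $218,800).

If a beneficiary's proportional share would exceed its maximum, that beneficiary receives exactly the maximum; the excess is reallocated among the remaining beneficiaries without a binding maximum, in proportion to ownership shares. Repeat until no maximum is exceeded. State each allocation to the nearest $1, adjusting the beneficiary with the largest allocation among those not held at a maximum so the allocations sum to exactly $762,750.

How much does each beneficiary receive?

Combined ownership shares = 6,624.
Proportional shares (ignoring caps): Chaudhri 150,270.04; Delacroix 304,340.01; Quinlan 308,139.95.
Held at cap: Quinlan ($218,800); remaining pool $543,950 reallocated over remaining ownership shares 3,948.
Shares after redistribution: Chaudhri 179,801.10 → $179,801; Delacroix 364,148.90 → $364,149.

Chaudhri: $179,801 · Delacroix: $364,149 · Quinlan: $218,800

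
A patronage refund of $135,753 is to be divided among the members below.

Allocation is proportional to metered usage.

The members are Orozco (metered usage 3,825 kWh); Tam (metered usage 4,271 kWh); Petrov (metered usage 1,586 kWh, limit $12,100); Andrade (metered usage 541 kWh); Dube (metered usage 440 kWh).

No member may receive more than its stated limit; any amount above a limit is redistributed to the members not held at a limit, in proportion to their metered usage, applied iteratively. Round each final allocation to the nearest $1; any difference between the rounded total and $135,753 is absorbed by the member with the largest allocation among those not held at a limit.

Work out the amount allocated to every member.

Combined metered usage = 10,663.
Unconstrained shares: Orozco 48,696.92; Tam 54,375.04; Petrov 20,191.72; Andrade 6,887.59; Dube 5,601.74.
Capped: Petrov ($12,100); residual $123,653 reallocated over remaining metered usage 9,077.
Remaining shares: Orozco 52,106.72 → $52,107; Tam 58,182.44 → $58,182; Andrade 7,369.87 → $7,370; Dube 5,993.98 → $5,994.

Orozco: $52,107 · Tam: $58,182 · Petrov: $12,100 · Andrade: $7,370 · Dube: $5,994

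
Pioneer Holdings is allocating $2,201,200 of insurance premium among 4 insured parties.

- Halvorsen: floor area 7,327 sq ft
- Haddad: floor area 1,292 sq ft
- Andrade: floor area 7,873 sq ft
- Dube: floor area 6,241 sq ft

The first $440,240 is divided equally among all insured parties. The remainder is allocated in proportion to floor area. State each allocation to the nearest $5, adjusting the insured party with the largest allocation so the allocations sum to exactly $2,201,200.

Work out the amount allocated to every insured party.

First tranche $440,240 split equally: $110,060 each.
Remainder $1,760,960 by floor area (total 22,733): Halvorsen 567,569.35 → $567,570; Haddad 100,081.83 → $100,080; Andrade 609,863.99 → $609,865; Dube 483,444.83 → $483,445.
Totals: Halvorsen $110,060 + $567,570 = $677,630; Haddad $110,060 + $100,080 = $210,140; Andrade $110,060 + $609,865 = $719,925; Dube $110,060 + $483,445 = $593,505.

Halvorsen: $677,630 | Haddad: $210,140 | Andrade: $719,925 | Dube: $593,505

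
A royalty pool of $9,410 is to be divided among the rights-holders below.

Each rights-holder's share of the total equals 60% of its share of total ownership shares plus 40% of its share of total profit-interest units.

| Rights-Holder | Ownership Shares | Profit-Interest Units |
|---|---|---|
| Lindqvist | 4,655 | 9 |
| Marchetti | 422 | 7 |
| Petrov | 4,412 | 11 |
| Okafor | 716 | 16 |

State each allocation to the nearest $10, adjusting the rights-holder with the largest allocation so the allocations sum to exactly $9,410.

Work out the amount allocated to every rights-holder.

Lindqvist: $3,360 · Marchetti: $850 · Petrov: $3,400 · Okafor: $1,800

Totals — ownership shares 10,205, profit-interest units 43.
Composite weights (60% ownership shares + 40% profit-interest units): Lindqvist 0.3574; Marchetti 0.0899; Petrov 0.3617; Okafor 0.1909.
Pro-rata amounts: Lindqvist 3,363.23; Marchetti 846.22; Petrov 3,403.86; Okafor 1,796.69.
At nearest $10: Lindqvist $3,360; Marchetti $850; Petrov $3,400; Okafor $1,800. Sum = $9,410.
No rounding difference to absorb.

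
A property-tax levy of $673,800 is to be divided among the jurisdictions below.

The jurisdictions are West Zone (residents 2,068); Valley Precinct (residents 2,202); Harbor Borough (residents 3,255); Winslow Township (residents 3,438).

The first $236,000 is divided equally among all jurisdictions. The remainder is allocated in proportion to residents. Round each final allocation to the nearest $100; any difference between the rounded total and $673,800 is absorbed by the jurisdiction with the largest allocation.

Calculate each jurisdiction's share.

West Zone: $141,600 | Valley Precinct: $146,900 | Harbor Borough: $189,000 | Winslow Township: $196,300

First tranche $236,000 split equally: $59,000 each.
Remainder $437,800 by residents (total 10,963): West Zone 82,584.18 → $82,600; Valley Precinct 87,935.38 → $87,900; Harbor Borough 129,986.23 → $130,000; Winslow Township 137,294.21 → $137,300.
Totals: West Zone $59,000 + $82,600 = $141,600; Valley Precinct $59,000 + $87,900 = $146,900; Harbor Borough $59,000 + $130,000 = $189,000; Winslow Township $59,000 + $137,300 = $196,300.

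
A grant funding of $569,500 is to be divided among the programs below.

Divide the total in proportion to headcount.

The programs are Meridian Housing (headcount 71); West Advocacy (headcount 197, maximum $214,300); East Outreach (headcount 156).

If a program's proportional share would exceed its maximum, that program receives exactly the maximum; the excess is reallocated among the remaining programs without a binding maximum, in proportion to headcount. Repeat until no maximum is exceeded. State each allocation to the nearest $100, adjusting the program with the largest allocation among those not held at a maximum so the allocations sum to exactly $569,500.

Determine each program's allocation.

Meridian Housing: $111,100 · West Advocacy: $214,300 · East Outreach: $244,100

Sum of headcount: 424.
Unconstrained shares: Meridian Housing 95,364.39; West Advocacy 264,602.59; East Outreach 209,533.02.
Held at cap: West Advocacy ($214,300); residual $355,200 reallocated over remaining headcount 227.
Shares after redistribution: Meridian Housing 111,097.80 → $111,100; East Outreach 244,102.20 → $244,100.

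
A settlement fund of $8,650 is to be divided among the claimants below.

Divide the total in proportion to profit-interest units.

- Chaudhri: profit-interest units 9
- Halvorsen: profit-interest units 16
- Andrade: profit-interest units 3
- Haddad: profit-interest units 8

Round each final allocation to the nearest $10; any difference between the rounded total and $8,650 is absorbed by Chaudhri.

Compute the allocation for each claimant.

Chaudhri: $2,170 · Halvorsen: $3,840 · Andrade: $720 · Haddad: $1,920

Sum of profit-interest units: 36.
Proportional shares: Chaudhri 9/36 × $8,650 = 2,162.50; Halvorsen 16/36 × $8,650 = 3,844.44; Andrade 3/36 × $8,650 = 720.83; Haddad 8/36 × $8,650 = 1,922.22.
Rounded to nearest $10: Chaudhri $2,160; Halvorsen $3,840; Andrade $720; Haddad $1,920. Sum = $8,640.
Difference $8,650 − $8,640 = +$10 applied to Chaudhri: Chaudhri becomes $2,170.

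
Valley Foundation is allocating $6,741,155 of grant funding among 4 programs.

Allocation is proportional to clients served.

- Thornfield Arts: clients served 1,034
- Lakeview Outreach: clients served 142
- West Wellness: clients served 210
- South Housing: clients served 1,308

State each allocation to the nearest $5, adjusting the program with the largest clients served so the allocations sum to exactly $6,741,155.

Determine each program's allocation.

Thornfield Arts: $2,587,360 | Lakeview Outreach: $355,325 | West Wellness: $525,480 | South Housing: $3,272,990

Clients served total: 1,034 + 142 + 210 + 1,308 = 2,694.
Pro-rata amounts: Thornfield Arts 2,587,362.39; Lakeview Outreach 355,324.43; West Wellness 525,479.79; South Housing 3,272,988.40.
Rounded to nearest $5: Thornfield Arts $2,587,360; Lakeview Outreach $355,325; West Wellness $525,480; South Housing $3,272,990. Sum = $6,741,155.
Rounded total matches; no reconciliation needed.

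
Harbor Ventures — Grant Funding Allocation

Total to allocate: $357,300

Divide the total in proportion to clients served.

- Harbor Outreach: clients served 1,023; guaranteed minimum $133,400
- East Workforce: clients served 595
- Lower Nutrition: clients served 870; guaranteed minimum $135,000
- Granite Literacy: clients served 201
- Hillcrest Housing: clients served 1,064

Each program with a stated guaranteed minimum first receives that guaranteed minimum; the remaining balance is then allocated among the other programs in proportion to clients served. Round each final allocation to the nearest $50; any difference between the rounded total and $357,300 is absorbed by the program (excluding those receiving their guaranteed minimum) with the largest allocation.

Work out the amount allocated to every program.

Minimums first: Harbor Outreach $133,400; Lower Nutrition $135,000. Remaining pool $88,900.
Remaining pool split over remaining clients served 1,860: East Workforce 28,438.44 → $28,450; Granite Literacy 9,606.94 → $9,600; Hillcrest Housing 50,854.62 → $50,850.

Harbor Outreach: $133,400; East Workforce: $28,450; Lower Nutrition: $135,000; Granite Literacy: $9,600; Hillcrest Housing: $50,850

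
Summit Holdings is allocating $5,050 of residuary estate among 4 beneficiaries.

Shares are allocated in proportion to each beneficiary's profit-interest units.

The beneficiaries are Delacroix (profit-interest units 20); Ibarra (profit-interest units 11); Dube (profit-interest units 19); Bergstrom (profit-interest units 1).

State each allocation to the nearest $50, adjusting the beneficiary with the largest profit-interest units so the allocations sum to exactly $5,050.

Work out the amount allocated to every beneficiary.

Total profit-interest units = 51.
Proportional shares: Delacroix 20/51 × $5,050 = 1,980.39; Ibarra 11/51 × $5,050 = 1,089.22; Dube 19/51 × $5,050 = 1,881.37; Bergstrom 1/51 × $5,050 = 99.02.
After rounding ($50): Delacroix $2,000; Ibarra $1,100; Dube $1,900; Bergstrom $100. Sum = $5,100.
Difference $5,050 − $5,100 = −$50 applied to largest profit-interest units (Delacroix): Delacroix becomes $1,950.

Delacroix: $1,950 · Ibarra: $1,100 · Dube: $1,900 · Bergstrom: $100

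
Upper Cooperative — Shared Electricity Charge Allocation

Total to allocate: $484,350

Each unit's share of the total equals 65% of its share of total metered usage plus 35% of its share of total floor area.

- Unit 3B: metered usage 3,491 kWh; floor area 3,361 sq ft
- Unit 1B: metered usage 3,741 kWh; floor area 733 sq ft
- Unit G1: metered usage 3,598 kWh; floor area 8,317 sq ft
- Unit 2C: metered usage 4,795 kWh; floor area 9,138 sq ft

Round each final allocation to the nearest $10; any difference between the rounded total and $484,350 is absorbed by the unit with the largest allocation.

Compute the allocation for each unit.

Unit 3B: $96,780; Unit 1B: $81,140; Unit G1: $137,920; Unit 2C: $168,510

Totals — metered usage 15,625, floor area 21,549.
Blended shares (65% metered usage + 35% floor area): Unit 3B 0.1998; Unit 1B 0.1675; Unit G1 0.2848; Unit 2C 0.3479.
Proportional shares: Unit 3B 96,780.46; Unit 1B 81,143.65; Unit G1 137,924.45; Unit 2C 168,501.43.
At nearest $10: Unit 3B $96,780; Unit 1B $81,140; Unit G1 $137,920; Unit 2C $168,500. Sum = $484,340.
Difference $484,350 − $484,340 = +$10 applied to largest allocation (Unit 2C): Unit 2C becomes $168,510.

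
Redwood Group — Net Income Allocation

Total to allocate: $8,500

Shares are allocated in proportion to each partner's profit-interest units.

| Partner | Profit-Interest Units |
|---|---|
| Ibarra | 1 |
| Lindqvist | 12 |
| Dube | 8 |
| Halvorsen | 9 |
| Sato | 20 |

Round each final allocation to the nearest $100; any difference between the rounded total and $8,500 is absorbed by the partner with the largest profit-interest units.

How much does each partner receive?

Ibarra: $200 · Lindqvist: $2,000 · Dube: $1,400 · Halvorsen: $1,500 · Sato: $3,400

Total profit-interest units = 1 + 12 + 8 + 9 + 20 = 50.
Pro-rata amounts: Ibarra 170.00; Lindqvist 2,040.00; Dube 1,360.00; Halvorsen 1,530.00; Sato 3,400.00.
At nearest $100: Ibarra $200; Lindqvist $2,000; Dube $1,400; Halvorsen $1,500; Sato $3,400. Sum = $8,500.
Rounded total matches; no reconciliation needed.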